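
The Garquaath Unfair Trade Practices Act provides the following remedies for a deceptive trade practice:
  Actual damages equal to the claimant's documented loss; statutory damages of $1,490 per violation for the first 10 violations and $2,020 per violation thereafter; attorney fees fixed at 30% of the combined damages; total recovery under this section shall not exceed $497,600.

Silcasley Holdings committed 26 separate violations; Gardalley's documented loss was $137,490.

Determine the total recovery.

Total recovery: $240,123

First 10 violations: 10 × $1,490 = $14,900
Remaining violations: (26 − 10) × $2,020 = $32,320
Statutory damages: $14,900 + $32,320 = $47,220
Combined damages: $137,490 + $47,220 = $184,710
Attorney fees: 30% of $184,710 = $55,413
Total before cap: $184,710 + $55,413 = $240,123
Cap at $497,600: $240,123 is within the cap, no reduction.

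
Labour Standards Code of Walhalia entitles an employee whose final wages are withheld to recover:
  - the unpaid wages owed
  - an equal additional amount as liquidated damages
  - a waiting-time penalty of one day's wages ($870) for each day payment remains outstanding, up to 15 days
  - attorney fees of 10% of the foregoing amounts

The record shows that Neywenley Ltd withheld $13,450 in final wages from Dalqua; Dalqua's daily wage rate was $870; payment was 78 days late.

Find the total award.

$43,945

Liquidated damages (equal amount): $13,450
Penalty days: min(78, 15) = 15
Waiting-time penalty: 15 × $870 = $13,050
Subtotal: $13,450 + $13,450 + $13,050 = $39,950
Attorney fees: 10% of $39,950 = $3,995
Total award: $39,950 + $3,995 = $43,945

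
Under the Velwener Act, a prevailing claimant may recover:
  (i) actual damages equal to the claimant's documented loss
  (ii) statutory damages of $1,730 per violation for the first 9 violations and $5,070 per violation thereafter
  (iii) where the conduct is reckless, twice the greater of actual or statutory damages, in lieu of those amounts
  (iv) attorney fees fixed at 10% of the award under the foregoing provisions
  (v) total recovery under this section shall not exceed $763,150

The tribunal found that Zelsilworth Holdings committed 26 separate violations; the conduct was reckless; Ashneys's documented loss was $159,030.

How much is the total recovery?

$349,866

First 9 violations: 9 × $1,730 = $15,570
Remaining violations: (26 − 9) × $5,070 = $86,190
Statutory damages: $15,570 + $86,190 = $101,760
Greater of actual damages ($159,030) or statutory damages ($101,760): $159,030
Doubled: 2 × $159,030 = $318,060
Attorney fees: 10% of $318,060 = $31,806
Total before cap: $318,060 + $31,806 = $349,866
Cap at $763,150: $349,866 is within the cap, no reduction.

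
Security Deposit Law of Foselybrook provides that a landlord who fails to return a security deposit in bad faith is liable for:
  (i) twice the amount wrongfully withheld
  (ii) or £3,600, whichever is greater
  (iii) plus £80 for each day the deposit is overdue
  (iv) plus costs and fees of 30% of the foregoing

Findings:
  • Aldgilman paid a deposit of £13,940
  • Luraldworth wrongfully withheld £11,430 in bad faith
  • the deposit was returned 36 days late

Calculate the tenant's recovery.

Doubled: 2 × £11,430 = £22,860
Minimum £3,600: £22,860 meets the minimum, no increase.
Late-return penalty: 36 × £80 = £2,880
Damages plus late penalty: £22,860 + £2,880 = £25,740
Costs and fees: 30% of £25,740 = £7,722
Total recovery: £25,740 + £7,722 = £33,462

£33,462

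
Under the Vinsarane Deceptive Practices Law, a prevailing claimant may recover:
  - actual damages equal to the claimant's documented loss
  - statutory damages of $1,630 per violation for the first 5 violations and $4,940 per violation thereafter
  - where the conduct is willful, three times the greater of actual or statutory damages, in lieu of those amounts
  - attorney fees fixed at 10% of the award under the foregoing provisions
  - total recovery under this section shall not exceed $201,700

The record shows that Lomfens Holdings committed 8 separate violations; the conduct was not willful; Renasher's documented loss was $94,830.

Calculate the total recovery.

$129,580

First 5 violations: 5 × $1,630 = $8,150
Remaining violations: (8 − 5) × $4,940 = $14,820
Statutory damages: $8,150 + $14,820 = $22,970
Conduct not willful: the in-lieu enhancement does not apply.
Actual plus statutory damages: $94,830 + $22,970 = $117,800
Attorney fees: 10% of $117,800 = $11,780
Total before cap: $117,800 + $11,780 = $129,580
Cap at $201,700: $129,580 is within the cap, no reduction.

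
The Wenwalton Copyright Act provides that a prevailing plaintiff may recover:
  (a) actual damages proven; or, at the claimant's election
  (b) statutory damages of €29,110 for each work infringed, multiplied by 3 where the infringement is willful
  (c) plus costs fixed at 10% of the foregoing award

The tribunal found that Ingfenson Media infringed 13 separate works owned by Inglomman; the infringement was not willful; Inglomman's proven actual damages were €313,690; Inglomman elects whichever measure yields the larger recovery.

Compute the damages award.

Award: €416,273

Statutory damages: 13 × €29,110 = €378,430
Infringement not willful: no ×3 enhancement.
Greater of actual damages (€313,690) or statutory damages (€378,430): €378,430
Costs: 10% of €378,430 = €37,843
Award plus costs: €378,430 + €37,843 = €416,273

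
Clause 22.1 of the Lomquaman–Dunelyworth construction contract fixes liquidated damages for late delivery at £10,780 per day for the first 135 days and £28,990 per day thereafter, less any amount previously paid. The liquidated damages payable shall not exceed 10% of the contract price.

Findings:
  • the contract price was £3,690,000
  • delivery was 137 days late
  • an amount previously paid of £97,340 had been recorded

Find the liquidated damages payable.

£369,000

First 135 days: 135 × £10,780 = £1,455,300
Remaining days: (137 − 135) × £28,990 = £57,980
Accrued per-day damages: £1,455,300 + £57,980 = £1,513,280
Less amount previously paid: £1,513,280 − £97,340 = £1,415,940
Cap: 10% of £3,690,000 = £369,000
Cap at £369,000: £1,415,940 exceeds the cap → £369,000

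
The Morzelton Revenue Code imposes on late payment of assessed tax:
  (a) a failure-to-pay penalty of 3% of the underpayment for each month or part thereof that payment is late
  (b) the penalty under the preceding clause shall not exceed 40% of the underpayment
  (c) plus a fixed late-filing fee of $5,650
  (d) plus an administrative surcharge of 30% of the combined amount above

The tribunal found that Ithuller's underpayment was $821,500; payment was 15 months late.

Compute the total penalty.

Accrued rate: 3% × 15 = 45%, capped at 40% → 40%
Failure-to-pay penalty: 40% of $821,500 = $328,600
Penalty before surcharge: $328,600 + $5,650 = $334,250
Administrative surcharge: 30% of $334,250 = $100,275
Total penalty: $334,250 + $100,275 = $434,525

$434,525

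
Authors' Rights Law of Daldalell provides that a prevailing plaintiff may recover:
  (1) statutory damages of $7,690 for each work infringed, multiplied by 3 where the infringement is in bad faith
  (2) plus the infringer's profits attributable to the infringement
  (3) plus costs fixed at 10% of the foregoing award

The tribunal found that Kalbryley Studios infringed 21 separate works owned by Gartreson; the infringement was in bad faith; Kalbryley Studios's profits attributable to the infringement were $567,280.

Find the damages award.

Statutory damages: 21 × $7,690 = $161,490
Trebled: 3 × $161,490 = $484,470
Combined award: $484,470 + $567,280 = $1,051,750
Costs: 10% of $1,051,750 = $105,175
Award plus costs: $1,051,750 + $105,175 = $1,156,925

Award: $1,156,925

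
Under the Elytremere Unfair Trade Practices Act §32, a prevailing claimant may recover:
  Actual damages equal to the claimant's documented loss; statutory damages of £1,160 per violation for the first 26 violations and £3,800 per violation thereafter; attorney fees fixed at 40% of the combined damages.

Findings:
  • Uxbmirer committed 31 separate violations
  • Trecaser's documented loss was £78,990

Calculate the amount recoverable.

First 26 violations: 26 × £1,160 = £30,160
Remaining violations: (31 − 26) × £3,800 = £19,000
Statutory damages: £30,160 + £19,000 = £49,160
Combined damages: £78,990 + £49,160 = £128,150
Attorney fees: 40% of £128,150 = £51,260
Total recovery: £128,150 + £51,260 = £179,410

£179,410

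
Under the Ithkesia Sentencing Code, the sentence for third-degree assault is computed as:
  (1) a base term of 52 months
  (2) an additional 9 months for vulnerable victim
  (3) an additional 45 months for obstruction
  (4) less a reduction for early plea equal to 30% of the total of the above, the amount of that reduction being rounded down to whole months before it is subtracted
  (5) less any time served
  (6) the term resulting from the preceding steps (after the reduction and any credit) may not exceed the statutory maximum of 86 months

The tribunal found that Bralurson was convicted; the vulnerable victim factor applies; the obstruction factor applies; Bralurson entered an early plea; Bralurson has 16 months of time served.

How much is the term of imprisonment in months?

Vulnerable victim enhancement: +9 months
Obstruction enhancement: +45 months
Adjusted term: 52 months + 9 months + 45 months = 106 months
Early plea reduction: 30% of 106 months = 31 months (rounded down)
After reduction: 106 − 31 = 75 months
Less time served: 75 months − 16 months = 59 months
Cap at 86 months: 59 months is within the cap, no reduction.

59 months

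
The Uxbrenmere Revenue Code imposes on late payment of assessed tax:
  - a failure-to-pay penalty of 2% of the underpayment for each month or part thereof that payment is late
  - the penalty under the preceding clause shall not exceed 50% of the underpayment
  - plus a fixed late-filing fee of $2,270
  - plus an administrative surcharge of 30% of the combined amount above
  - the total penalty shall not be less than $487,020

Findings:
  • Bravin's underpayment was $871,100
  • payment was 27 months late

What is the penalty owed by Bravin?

Accrued rate: 2% × 27 = 54%, capped at 50% → 50%
Failure-to-pay penalty: 50% of $871,100 = $435,550
Penalty before surcharge: $435,550 + $2,270 = $437,820
Administrative surcharge: 30% of $437,820 = $131,346
Total penalty: $437,820 + $131,346 = $569,166
Minimum $487,020: $569,166 meets the minimum, no increase.

$569,166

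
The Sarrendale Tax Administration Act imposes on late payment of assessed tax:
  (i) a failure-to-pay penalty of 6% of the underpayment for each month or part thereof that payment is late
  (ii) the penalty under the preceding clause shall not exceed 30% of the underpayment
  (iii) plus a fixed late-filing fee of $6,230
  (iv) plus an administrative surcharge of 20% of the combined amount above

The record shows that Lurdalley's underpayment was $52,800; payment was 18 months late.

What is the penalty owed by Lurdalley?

Accrued rate: 6% × 18 = 108%, capped at 30% → 30%
Failure-to-pay penalty: 30% of $52,800 = $15,840
Penalty before surcharge: $15,840 + $6,230 = $22,070
Administrative surcharge: 20% of $22,070 = $4,414
Total penalty: $22,070 + $4,414 = $26,484

Penalty: $26,484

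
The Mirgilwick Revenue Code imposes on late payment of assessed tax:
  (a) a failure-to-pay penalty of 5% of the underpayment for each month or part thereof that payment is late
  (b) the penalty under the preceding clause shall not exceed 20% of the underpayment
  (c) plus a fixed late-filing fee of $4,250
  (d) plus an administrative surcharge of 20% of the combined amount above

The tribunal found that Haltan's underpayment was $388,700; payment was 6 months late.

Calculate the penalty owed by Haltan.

$98,388

Accrued rate: 5% × 6 = 30%, capped at 20% → 20%
Failure-to-pay penalty: 20% of $388,700 = $77,740
Penalty before surcharge: $77,740 + $4,250 = $81,990
Administrative surcharge: 20% of $81,990 = $16,398
Total penalty: $81,990 + $16,398 = $98,388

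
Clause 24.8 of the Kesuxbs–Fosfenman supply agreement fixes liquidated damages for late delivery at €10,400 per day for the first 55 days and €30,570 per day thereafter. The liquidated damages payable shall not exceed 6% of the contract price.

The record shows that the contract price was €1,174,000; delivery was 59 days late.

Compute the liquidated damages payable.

€70,440

First 55 days: 55 × €10,400 = €572,000
Remaining days: (59 − 55) × €30,570 = €122,280
Accrued per-day damages: €572,000 + €122,280 = €694,280
Cap: 6% of €1,174,000 = €70,440
Cap at €70,440: €694,280 exceeds the cap → €70,440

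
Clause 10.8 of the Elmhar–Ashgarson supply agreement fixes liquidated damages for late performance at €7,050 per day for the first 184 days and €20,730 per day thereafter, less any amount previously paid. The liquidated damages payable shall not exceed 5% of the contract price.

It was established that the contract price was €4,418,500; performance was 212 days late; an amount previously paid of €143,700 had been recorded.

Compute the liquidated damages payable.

Liquidated damages: €220,925

First 184 days: 184 × €7,050 = €1,297,200
Remaining days: (212 − 184) × €20,730 = €580,440
Accrued per-day damages: €1,297,200 + €580,440 = €1,877,640
Less amount previously paid: €1,877,640 − €143,700 = €1,733,940
Cap: 5% of €4,418,500 = €220,925
Cap at €220,925: €1,733,940 exceeds the cap → €220,925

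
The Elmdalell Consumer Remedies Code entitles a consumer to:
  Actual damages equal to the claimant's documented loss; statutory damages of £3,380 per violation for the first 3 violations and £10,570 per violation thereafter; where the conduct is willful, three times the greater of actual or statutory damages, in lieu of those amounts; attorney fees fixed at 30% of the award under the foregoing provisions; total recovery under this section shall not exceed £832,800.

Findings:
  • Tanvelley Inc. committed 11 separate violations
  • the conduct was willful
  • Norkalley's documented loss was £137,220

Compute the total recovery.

Total recovery: £535,158

First 3 violations: 3 × £3,380 = £10,140
Remaining violations: (11 − 3) × £10,570 = £84,560
Statutory damages: £10,140 + £84,560 = £94,700
Greater of actual damages (£137,220) or statutory damages (£94,700): £137,220
Trebled: 3 × £137,220 = £411,660
Attorney fees: 30% of £411,660 = £123,498
Total before cap: £411,660 + £123,498 = £535,158
Cap at £832,800: £535,158 is within the cap, no reduction.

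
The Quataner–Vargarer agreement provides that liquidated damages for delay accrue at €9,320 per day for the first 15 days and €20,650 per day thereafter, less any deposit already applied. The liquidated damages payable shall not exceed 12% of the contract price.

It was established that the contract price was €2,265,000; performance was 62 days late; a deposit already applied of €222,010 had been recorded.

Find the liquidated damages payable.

Liquidated damages: €271,800

First 15 days: 15 × €9,320 = €139,800
Remaining days: (62 − 15) × €20,650 = €970,550
Accrued per-day damages: €139,800 + €970,550 = €1,110,350
Less deposit already applied: €1,110,350 − €222,010 = €888,340
Cap: 12% of €2,265,000 = €271,800
Cap at €271,800: €888,340 exceeds the cap → €271,800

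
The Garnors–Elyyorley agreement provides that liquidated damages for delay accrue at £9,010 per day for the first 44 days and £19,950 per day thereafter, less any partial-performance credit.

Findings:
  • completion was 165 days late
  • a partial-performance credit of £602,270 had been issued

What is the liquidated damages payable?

Liquidated damages: £2,208,120

First 44 days: 44 × £9,010 = £396,440
Remaining days: (165 − 44) × £19,950 = £2,413,950
Accrued per-day damages: £396,440 + £2,413,950 = £2,810,390
Less partial-performance credit: £2,810,390 − £602,270 = £2,208,120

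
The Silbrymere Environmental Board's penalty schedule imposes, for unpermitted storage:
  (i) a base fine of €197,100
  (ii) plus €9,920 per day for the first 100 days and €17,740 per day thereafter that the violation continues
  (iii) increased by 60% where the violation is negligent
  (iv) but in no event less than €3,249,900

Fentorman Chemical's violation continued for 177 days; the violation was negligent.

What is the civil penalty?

First 100 days: 100 × €9,920 = €992,000
Remaining days: (177 − 100) × €17,740 = €1,365,980
Per-day component: €992,000 + €1,365,980 = €2,357,980
Base plus per-day: €197,100 + €2,357,980 = €2,555,080
Enhancement: 60% of €2,555,080 = €1,533,048
Enhanced fine: €2,555,080 + €1,533,048 = €4,088,128
Minimum €3,249,900: €4,088,128 meets the minimum, no increase.

€4,088,128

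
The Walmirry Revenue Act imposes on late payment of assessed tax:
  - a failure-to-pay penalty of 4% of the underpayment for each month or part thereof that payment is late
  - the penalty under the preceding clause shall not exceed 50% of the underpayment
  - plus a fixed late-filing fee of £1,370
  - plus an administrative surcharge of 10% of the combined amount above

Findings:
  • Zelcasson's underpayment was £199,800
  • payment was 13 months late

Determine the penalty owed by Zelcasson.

Accrued rate: 4% × 13 = 52%, capped at 50% → 50%
Failure-to-pay penalty: 50% of £199,800 = £99,900
Penalty before surcharge: £99,900 + £1,370 = £101,270
Administrative surcharge: 10% of £101,270 = £10,127
Total penalty: £101,270 + £10,127 = £111,397

£111,397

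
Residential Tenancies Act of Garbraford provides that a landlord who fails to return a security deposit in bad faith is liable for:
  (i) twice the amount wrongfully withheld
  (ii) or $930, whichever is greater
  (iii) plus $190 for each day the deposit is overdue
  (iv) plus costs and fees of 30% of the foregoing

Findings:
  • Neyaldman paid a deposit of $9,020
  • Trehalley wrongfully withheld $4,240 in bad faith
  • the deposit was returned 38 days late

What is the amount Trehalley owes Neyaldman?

$20,410

Doubled: 2 × $4,240 = $8,480
Minimum $930: $8,480 meets the minimum, no increase.
Late-return penalty: 38 × $190 = $7,220
Damages plus late penalty: $8,480 + $7,220 = $15,700
Costs and fees: 30% of $15,700 = $4,710
Total recovery: $15,700 + $4,710 = $20,410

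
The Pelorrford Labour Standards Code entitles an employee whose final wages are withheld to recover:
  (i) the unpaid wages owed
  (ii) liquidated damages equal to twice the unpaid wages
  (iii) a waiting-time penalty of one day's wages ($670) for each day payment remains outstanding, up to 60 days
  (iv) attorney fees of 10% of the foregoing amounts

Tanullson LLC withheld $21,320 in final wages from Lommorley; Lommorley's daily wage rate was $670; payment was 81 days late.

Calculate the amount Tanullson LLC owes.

$114,576

Doubled: 2 × $21,320 = $42,640
Penalty days: min(81, 60) = 60
Waiting-time penalty: 60 × $670 = $40,200
Subtotal: $21,320 + $42,640 + $40,200 = $104,160
Attorney fees: 10% of $104,160 = $10,416
Total award: $104,160 + $10,416 = $114,576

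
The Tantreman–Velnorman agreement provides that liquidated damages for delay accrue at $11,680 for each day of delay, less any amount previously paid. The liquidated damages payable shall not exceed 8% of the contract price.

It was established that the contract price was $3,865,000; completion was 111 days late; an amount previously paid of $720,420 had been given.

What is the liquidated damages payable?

$309,200

Per-day damages: 111 × $11,680 = $1,296,480
Less amount previously paid: $1,296,480 − $720,420 = $576,060
Cap: 8% of $3,865,000 = $309,200
Cap at $309,200: $576,060 exceeds the cap → $309,200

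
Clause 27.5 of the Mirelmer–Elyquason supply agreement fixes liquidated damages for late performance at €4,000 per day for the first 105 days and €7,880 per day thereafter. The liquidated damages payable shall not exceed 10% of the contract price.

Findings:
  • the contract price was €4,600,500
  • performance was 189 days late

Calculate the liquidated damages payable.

First 105 days: 105 × €4,000 = €420,000
Remaining days: (189 − 105) × €7,880 = €661,920
Accrued per-day damages: €420,000 + €661,920 = €1,081,920
Cap: 10% of €4,600,500 = €460,050
Cap at €460,050: €1,081,920 exceeds the cap → €460,050

Liquidated damages: €460,050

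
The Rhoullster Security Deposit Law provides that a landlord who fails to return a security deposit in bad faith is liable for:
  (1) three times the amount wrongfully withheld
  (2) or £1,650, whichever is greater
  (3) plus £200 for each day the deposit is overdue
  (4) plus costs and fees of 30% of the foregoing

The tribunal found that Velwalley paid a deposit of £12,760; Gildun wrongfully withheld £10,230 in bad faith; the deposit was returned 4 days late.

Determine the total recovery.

Recovery: £40,937

Trebled: 3 × £10,230 = £30,690
Minimum £1,650: £30,690 meets the minimum, no increase.
Late-return penalty: 4 × £200 = £800
Damages plus late penalty: £30,690 + £800 = £31,490
Costs and fees: 30% of £31,490 = £9,447
Total recovery: £31,490 + £9,447 = £40,937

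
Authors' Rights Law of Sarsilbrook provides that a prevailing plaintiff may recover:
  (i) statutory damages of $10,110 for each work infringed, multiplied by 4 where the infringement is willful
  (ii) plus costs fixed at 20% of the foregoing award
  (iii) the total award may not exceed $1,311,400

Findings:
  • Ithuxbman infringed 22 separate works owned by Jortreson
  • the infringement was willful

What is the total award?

Award: $1,067,616

Statutory damages: 22 × $10,110 = $222,420
Multiplied by 4: 4 × $222,420 = $889,680
Costs: 20% of $889,680 = $177,936
Award plus costs: $889,680 + $177,936 = $1,067,616
Cap at $1,311,400: $1,067,616 is within the cap, no reduction.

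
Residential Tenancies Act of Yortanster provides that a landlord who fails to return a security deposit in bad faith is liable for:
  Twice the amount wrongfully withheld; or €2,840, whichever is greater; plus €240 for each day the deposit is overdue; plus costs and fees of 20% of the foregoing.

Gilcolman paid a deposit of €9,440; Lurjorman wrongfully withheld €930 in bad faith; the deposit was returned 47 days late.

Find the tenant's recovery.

Doubled: 2 × €930 = €1,860
Minimum €2,840: €1,860 is below the minimum → €2,840
Late-return penalty: 47 × €240 = €11,280
Damages plus late penalty: €2,840 + €11,280 = €14,120
Costs and fees: 20% of €14,120 = €2,824
Total recovery: €14,120 + €2,824 = €16,944

€16,944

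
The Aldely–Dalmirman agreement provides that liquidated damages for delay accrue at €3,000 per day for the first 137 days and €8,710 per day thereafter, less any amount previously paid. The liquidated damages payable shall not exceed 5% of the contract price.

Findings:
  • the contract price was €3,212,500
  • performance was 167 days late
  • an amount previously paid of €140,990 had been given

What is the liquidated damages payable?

First 137 days: 137 × €3,000 = €411,000
Remaining days: (167 − 137) × €8,710 = €261,300
Accrued per-day damages: €411,000 + €261,300 = €672,300
Less amount previously paid: €672,300 − €140,990 = €531,310
Cap: 5% of €3,212,500 = €160,625
Cap at €160,625: €531,310 exceeds the cap → €160,625

€160,625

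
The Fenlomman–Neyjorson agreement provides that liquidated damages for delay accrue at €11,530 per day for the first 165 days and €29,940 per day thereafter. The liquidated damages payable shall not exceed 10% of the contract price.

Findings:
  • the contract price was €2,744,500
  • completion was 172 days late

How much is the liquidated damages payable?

€274,450

First 165 days: 165 × €11,530 = €1,902,450
Remaining days: (172 − 165) × €29,940 = €209,580
Accrued per-day damages: €1,902,450 + €209,580 = €2,112,030
Cap: 10% of €2,744,500 = €274,450
Cap at €274,450: €2,112,030 exceeds the cap → €274,450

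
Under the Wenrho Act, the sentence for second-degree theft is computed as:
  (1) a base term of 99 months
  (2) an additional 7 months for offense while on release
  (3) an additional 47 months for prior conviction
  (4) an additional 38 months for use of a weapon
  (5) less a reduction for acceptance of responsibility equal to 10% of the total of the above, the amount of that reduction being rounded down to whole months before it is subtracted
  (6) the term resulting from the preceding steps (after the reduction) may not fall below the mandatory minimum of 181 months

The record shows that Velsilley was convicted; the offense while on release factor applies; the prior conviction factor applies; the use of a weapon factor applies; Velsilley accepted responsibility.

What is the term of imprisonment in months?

181 months

Offense while on release enhancement: +7 months
Prior conviction enhancement: +47 months
Use of a weapon enhancement: +38 months
Adjusted term: 99 months + 7 months + 47 months + 38 months = 191 months
Acceptance of responsibility reduction: 10% of 191 months = 19 months (rounded down)
After reduction: 191 − 19 = 172 months
Minimum 181 months: 172 months is below the minimum → 181 months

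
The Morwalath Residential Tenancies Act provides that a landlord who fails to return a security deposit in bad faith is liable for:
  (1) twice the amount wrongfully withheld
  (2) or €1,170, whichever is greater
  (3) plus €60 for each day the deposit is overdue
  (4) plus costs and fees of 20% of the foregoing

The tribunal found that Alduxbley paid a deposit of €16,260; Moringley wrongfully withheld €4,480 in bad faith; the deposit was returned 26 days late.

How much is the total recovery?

€12,624

Doubled: 2 × €4,480 = €8,960
Minimum €1,170: €8,960 meets the minimum, no increase.
Late-return penalty: 26 × €60 = €1,560
Damages plus late penalty: €8,960 + €1,560 = €10,520
Costs and fees: 20% of €10,520 = €2,104
Total recovery: €10,520 + €2,104 = €12,624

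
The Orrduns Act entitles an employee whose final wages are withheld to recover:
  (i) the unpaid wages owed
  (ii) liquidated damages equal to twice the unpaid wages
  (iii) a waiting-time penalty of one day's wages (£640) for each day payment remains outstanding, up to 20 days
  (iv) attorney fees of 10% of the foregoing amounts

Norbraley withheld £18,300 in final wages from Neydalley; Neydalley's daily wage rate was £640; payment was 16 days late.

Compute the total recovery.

£71,654

Doubled: 2 × £18,300 = £36,600
Penalty days: min(16, 20) = 16
Waiting-time penalty: 16 × £640 = £10,240
Subtotal: £18,300 + £36,600 + £10,240 = £65,140
Attorney fees: 10% of £65,140 = £6,514
Total award: £65,140 + £6,514 = £71,654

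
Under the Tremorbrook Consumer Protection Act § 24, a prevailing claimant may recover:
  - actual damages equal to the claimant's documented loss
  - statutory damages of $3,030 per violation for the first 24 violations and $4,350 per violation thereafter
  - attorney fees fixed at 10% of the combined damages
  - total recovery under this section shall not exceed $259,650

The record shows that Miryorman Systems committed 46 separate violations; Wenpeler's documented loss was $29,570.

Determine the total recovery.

$217,789

First 24 violations: 24 × $3,030 = $72,720
Remaining violations: (46 − 24) × $4,350 = $95,700
Statutory damages: $72,720 + $95,700 = $168,420
Combined damages: $29,570 + $168,420 = $197,990
Attorney fees: 10% of $197,990 = $19,799
Total before cap: $197,990 + $19,799 = $217,789
Cap at $259,650: $217,789 is within the cap, no reduction.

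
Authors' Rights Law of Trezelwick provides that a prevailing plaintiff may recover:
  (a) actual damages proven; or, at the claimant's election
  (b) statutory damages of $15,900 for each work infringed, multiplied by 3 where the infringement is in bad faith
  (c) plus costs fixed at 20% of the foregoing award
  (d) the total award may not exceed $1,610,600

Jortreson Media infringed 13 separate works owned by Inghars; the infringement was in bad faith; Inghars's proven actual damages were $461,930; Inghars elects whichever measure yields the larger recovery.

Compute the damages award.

$744,120

Statutory damages: 13 × $15,900 = $206,700
Trebled: 3 × $206,700 = $620,100
Greater of actual damages ($461,930) or enhanced statutory damages ($620,100): $620,100
Costs: 20% of $620,100 = $124,020
Award plus costs: $620,100 + $124,020 = $744,120
Cap at $1,610,600: $744,120 is within the cap, no reduction.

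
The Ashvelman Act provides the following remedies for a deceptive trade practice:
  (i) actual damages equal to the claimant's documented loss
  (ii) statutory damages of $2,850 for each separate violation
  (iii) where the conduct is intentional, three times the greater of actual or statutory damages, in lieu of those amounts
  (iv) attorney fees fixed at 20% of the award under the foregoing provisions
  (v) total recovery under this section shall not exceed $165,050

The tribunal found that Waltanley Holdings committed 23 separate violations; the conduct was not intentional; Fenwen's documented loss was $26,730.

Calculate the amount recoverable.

$110,736

Statutory damages: 23 × $2,850 = $65,550
Conduct not intentional: the in-lieu enhancement does not apply.
Actual plus statutory damages: $26,730 + $65,550 = $92,280
Attorney fees: 20% of $92,280 = $18,456
Total before cap: $92,280 + $18,456 = $110,736
Cap at $165,050: $110,736 is within the cap, no reduction.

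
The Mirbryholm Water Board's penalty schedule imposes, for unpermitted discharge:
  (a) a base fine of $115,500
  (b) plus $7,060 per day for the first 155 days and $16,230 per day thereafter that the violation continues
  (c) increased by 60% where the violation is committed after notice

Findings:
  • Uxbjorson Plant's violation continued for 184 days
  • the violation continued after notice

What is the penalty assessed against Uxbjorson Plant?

First 155 days: 155 × $7,060 = $1,094,300
Remaining days: (184 − 155) × $16,230 = $470,670
Per-day component: $1,094,300 + $470,670 = $1,564,970
Base plus per-day: $115,500 + $1,564,970 = $1,680,470
Enhancement: 60% of $1,680,470 = $1,008,282
Enhanced fine: $1,680,470 + $1,008,282 = $2,688,752

$2,688,752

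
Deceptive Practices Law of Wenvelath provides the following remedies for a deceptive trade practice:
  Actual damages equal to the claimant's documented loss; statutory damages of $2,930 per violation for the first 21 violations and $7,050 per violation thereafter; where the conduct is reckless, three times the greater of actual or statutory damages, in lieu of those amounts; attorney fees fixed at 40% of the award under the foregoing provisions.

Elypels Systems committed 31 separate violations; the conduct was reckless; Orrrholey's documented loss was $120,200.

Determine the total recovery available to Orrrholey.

$554,526

First 21 violations: 21 × $2,930 = $61,530
Remaining violations: (31 − 21) × $7,050 = $70,500
Statutory damages: $61,530 + $70,500 = $132,030
Greater of actual damages ($120,200) or statutory damages ($132,030): $132,030
Trebled: 3 × $132,030 = $396,090
Attorney fees: 40% of $396,090 = $158,436
Total recovery: $396,090 + $158,436 = $554,526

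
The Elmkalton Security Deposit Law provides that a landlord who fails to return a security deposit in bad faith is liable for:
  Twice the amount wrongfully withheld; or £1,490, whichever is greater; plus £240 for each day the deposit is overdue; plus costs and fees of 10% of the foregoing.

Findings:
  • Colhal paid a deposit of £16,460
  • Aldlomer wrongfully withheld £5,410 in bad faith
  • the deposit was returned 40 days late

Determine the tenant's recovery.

Doubled: 2 × £5,410 = £10,820
Minimum £1,490: £10,820 meets the minimum, no increase.
Late-return penalty: 40 × £240 = £9,600
Damages plus late penalty: £10,820 + £9,600 = £20,420
Costs and fees: 10% of £20,420 = £2,042
Total recovery: £20,420 + £2,042 = £22,462

£22,462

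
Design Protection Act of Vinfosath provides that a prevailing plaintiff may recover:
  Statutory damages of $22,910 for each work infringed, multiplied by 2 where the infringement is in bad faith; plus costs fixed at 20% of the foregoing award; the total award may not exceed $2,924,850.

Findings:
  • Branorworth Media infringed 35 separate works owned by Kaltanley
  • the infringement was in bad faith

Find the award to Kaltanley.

$1,924,440

Statutory damages: 35 × $22,910 = $801,850
Doubled: 2 × $801,850 = $1,603,700
Costs: 20% of $1,603,700 = $320,740
Award plus costs: $1,603,700 + $320,740 = $1,924,440
Cap at $2,924,850: $1,924,440 is within the cap, no reduction.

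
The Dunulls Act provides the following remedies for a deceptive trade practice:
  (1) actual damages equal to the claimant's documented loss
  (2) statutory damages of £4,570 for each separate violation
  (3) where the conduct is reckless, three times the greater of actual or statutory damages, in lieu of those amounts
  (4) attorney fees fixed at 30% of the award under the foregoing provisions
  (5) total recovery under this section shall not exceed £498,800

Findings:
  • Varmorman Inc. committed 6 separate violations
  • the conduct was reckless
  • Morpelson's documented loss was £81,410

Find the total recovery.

Statutory damages: 6 × £4,570 = £27,420
Greater of actual damages (£81,410) or statutory damages (£27,420): £81,410
Trebled: 3 × £81,410 = £244,230
Attorney fees: 30% of £244,230 = £73,269
Total before cap: £244,230 + £73,269 = £317,499
Cap at £498,800: £317,499 is within the cap, no reduction.

£317,499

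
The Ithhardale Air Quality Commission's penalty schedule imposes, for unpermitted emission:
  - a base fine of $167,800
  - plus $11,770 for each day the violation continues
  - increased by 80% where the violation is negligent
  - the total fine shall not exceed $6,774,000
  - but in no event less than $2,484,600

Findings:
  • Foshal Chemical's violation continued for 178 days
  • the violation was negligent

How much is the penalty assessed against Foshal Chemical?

Per-day component: 178 × $11,770 = $2,095,060
Base plus per-day: $167,800 + $2,095,060 = $2,262,860
Enhancement: 80% of $2,262,860 = $1,810,288
Enhanced fine: $2,262,860 + $1,810,288 = $4,073,148
Cap at $6,774,000: $4,073,148 is within the cap, no reduction.
Minimum $2,484,600: $4,073,148 meets the minimum, no increase.

$4,073,148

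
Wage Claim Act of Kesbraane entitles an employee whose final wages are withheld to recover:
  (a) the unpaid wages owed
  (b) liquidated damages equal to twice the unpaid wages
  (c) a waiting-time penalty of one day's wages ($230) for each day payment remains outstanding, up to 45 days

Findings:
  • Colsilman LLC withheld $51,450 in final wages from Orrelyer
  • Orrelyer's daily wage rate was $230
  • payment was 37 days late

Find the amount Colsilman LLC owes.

Doubled: 2 × $51,450 = $102,900
Penalty days: min(37, 45) = 37
Waiting-time penalty: 37 × $230 = $8,510
Total award: $51,450 + $102,900 + $8,510 = $162,860

$162,860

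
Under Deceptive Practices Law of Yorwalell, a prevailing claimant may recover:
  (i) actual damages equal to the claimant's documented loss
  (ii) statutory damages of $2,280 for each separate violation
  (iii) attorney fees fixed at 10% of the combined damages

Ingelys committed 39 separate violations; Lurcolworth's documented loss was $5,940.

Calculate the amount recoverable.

$104,346

Statutory damages: 39 × $2,280 = $88,920
Combined damages: $5,940 + $88,920 = $94,860
Attorney fees: 10% of $94,860 = $9,486
Total recovery: $94,860 + $9,486 = $104,346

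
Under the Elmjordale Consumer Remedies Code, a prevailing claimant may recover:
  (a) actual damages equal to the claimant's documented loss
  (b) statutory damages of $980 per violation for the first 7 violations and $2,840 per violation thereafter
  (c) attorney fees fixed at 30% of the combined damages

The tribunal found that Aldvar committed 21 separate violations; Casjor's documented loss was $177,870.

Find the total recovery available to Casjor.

First 7 violations: 7 × $980 = $6,860
Remaining violations: (21 − 7) × $2,840 = $39,760
Statutory damages: $6,860 + $39,760 = $46,620
Combined damages: $177,870 + $46,620 = $224,490
Attorney fees: 30% of $224,490 = $67,347
Total recovery: $224,490 + $67,347 = $291,837

$291,837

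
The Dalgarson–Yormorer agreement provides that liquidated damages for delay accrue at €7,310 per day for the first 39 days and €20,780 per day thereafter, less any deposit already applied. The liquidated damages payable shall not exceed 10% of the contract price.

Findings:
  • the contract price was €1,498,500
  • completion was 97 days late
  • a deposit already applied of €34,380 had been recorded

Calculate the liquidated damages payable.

€149,850

First 39 days: 39 × €7,310 = €285,090
Remaining days: (97 − 39) × €20,780 = €1,205,240
Accrued per-day damages: €285,090 + €1,205,240 = €1,490,330
Less deposit already applied: €1,490,330 − €34,380 = €1,455,950
Cap: 10% of €1,498,500 = €149,850
Cap at €149,850: €1,455,950 exceeds the cap → €149,850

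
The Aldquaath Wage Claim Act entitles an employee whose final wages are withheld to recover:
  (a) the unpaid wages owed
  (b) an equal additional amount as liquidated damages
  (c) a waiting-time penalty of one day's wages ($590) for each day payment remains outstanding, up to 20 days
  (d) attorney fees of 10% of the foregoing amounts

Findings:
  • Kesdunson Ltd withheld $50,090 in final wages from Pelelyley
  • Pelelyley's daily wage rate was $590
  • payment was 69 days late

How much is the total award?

Liquidated damages (equal amount): $50,090
Penalty days: min(69, 20) = 20
Waiting-time penalty: 20 × $590 = $11,800
Subtotal: $50,090 + $50,090 + $11,800 = $111,980
Attorney fees: 10% of $111,980 = $11,198
Total award: $111,980 + $11,198 = $123,178

$123,178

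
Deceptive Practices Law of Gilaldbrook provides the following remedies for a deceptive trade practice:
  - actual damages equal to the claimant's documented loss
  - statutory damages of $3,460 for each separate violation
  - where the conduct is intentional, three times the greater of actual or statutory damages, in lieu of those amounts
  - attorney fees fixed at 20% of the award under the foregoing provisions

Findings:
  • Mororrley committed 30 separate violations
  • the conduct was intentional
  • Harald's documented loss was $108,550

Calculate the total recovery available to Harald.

Statutory damages: 30 × $3,460 = $103,800
Greater of actual damages ($108,550) or statutory damages ($103,800): $108,550
Trebled: 3 × $108,550 = $325,650
Attorney fees: 20% of $325,650 = $65,130
Total recovery: $325,650 + $65,130 = $390,780

$390,780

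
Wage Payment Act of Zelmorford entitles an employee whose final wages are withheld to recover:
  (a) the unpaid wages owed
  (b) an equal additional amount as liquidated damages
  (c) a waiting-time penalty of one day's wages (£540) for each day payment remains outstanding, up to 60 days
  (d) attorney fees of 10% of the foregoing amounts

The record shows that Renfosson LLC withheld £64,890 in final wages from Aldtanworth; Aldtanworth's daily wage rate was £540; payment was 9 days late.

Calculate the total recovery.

Liquidated damages (equal amount): £64,890
Penalty days: min(9, 60) = 9
Waiting-time penalty: 9 × £540 = £4,860
Subtotal: £64,890 + £64,890 + £4,860 = £134,640
Attorney fees: 10% of £134,640 = £13,464
Total award: £134,640 + £13,464 = £148,104

£148,104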